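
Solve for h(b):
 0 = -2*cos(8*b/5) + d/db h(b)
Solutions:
 h(b) = C1 + 5*sin(8*b/5)/4


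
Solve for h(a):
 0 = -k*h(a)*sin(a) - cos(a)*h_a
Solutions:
 h(a) = C1*exp(k*log(cos(a)))


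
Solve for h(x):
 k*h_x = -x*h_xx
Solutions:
 h(x) = C1 + x^(1 - re(k))*(C2*sin(log(x)*Abs(im(k))) + C3*cos(log(x)*im(k)))


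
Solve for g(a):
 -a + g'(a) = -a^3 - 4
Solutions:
 g(a) = C1 - a^4/4 + a^2/2 - 4*a


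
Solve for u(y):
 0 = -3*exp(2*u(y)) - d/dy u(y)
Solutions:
 u(y) = log(-sqrt(-1/(C1 - 3*y))) - log(2)/2
 u(y) = log(-1/(C1 - 3*y))/2 - log(2)/2


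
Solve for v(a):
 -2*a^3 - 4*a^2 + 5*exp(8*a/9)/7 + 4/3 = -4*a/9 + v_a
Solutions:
 v(a) = C1 - a^4/2 - 4*a^3/3 + 2*a^2/9 + 4*a/3 + 45*exp(8*a/9)/56


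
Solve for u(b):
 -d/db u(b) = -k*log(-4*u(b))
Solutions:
 Integral(1/(log(-_y) + 2*log(2)), (_y, u(b))) = C1 + b*k


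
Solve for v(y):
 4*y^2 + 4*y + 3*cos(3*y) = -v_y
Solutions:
 v(y) = C1 - 4*y^3/3 - 2*y^2 - sin(3*y)


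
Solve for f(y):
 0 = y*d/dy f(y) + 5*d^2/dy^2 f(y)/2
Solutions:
 f(y) = C1 + C2*erf(sqrt(5)*y/5)


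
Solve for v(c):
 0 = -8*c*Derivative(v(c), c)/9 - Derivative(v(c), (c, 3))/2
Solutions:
 v(c) = C1 + Integral(C2*airyai(-2*6^(1/3)*c/3) + C3*airybi(-2*6^(1/3)*c/3), c)


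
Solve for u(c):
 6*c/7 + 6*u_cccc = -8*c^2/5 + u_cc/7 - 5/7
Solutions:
 u(c) = C1 + C2*c + C3*exp(-sqrt(42)*c/42) + C4*exp(sqrt(42)*c/42) + 14*c^4/15 + c^3 + 4729*c^2/10


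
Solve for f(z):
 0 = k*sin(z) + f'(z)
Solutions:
 f(z) = C1 + k*cos(z)


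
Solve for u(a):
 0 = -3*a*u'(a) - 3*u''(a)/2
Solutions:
 u(a) = C1 + C2*erf(a)


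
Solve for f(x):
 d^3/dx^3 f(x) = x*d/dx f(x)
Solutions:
 f(x) = C1 + Integral(C2*airyai(x) + C3*airybi(x), x)


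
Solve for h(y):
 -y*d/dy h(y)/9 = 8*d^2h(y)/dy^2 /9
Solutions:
 h(y) = C1 + C2*erf(y/4)


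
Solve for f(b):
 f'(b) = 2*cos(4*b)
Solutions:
 f(b) = C1 + sin(4*b)/2


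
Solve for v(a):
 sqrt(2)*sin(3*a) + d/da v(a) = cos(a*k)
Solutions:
 v(a) = C1 + sqrt(2)*cos(3*a)/3 + sin(a*k)/k


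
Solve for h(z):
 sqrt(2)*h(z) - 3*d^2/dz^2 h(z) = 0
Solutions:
 h(z) = C1*exp(-2^(1/4)*sqrt(3)*z/3) + C2*exp(2^(1/4)*sqrt(3)*z/3)


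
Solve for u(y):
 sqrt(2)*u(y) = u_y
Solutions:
 u(y) = C1*exp(sqrt(2)*y)


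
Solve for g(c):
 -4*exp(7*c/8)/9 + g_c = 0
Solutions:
 g(c) = C1 + 32*exp(7*c/8)/63


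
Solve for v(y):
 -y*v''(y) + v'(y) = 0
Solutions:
 v(y) = C1 + C2*y^2


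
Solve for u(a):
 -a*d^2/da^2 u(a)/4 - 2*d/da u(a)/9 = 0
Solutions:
 u(a) = C1 + C2*a^(1/9)


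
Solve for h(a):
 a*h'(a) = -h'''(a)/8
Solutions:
 h(a) = C1 + Integral(C2*airyai(-2*a) + C3*airybi(-2*a), a)


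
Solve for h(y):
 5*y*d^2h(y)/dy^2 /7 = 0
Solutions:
 h(y) = C1 + C2*y


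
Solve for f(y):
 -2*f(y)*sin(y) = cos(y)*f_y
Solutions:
 f(y) = C1*cos(y)^2


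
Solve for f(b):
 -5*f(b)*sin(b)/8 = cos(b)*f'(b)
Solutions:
 f(b) = C1*cos(b)^(5/8)


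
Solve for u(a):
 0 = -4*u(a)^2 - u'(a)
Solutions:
 u(a) = 1/(C1 + 4*a)


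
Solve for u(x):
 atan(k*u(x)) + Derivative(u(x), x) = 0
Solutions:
 Integral(1/atan(_y*k), (_y, u(x))) = C1 - x


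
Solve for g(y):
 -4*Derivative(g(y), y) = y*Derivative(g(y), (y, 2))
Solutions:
 g(y) = C1 + C2/y^3


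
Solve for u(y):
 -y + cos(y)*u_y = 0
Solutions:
 u(y) = C1 + Integral(y/cos(y), y)


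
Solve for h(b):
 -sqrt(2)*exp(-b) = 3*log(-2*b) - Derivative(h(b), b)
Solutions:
 h(b) = C1 + 3*b*log(-b) + 3*b*(-1 + log(2)) - sqrt(2)*exp(-b)


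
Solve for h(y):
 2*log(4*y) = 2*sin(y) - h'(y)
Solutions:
 h(y) = C1 - 2*y*log(y) - 4*y*log(2) + 2*y - 2*cos(y)


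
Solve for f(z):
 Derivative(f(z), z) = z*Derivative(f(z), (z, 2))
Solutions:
 f(z) = C1 + C2*z^2


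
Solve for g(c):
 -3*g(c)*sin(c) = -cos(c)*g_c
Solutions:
 g(c) = C1/cos(c)^3


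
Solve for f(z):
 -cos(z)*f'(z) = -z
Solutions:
 f(z) = C1 + Integral(z/cos(z), z)


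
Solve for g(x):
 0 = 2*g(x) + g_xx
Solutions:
 g(x) = C1*sin(sqrt(2)*x) + C2*cos(sqrt(2)*x)


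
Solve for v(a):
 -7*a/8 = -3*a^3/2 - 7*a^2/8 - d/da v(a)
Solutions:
 v(a) = C1 - 3*a^4/8 - 7*a^3/24 + 7*a^2/16


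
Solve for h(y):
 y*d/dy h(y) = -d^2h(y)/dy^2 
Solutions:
 h(y) = C1 + C2*erf(sqrt(2)*y/2)


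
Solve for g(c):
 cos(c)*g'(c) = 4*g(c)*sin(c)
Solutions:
 g(c) = C1/cos(c)^4


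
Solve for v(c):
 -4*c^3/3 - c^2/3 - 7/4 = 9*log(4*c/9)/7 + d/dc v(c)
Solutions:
 v(c) = C1 - c^4/3 - c^3/9 - 9*c*log(c)/7 - 18*c*log(2)/7 - 13*c/28 + 18*c*log(3)/7


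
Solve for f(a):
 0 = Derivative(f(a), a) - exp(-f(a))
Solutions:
 f(a) = log(C1 + a)


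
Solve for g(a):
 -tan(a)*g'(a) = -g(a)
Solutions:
 g(a) = C1*sin(a)


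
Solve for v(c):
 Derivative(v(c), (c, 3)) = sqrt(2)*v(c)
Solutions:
 v(c) = C3*exp(2^(1/6)*c) + (C1*sin(2^(1/6)*sqrt(3)*c/2) + C2*cos(2^(1/6)*sqrt(3)*c/2))*exp(-2^(1/6)*c/2)


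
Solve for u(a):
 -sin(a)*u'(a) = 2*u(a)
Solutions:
 u(a) = C1*(cos(a) + 1)/(cos(a) - 1)


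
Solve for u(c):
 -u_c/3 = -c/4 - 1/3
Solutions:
 u(c) = C1 + 3*c^2/8 + c


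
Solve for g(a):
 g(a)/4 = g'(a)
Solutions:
 g(a) = C1*exp(a/4)


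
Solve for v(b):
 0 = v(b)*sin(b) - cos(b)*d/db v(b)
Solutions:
 v(b) = C1/cos(b)


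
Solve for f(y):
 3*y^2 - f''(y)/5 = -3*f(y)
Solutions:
 f(y) = C1*exp(-sqrt(15)*y) + C2*exp(sqrt(15)*y) - y^2 - 2/15


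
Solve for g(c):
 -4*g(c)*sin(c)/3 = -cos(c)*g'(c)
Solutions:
 g(c) = C1/cos(c)^(4/3)


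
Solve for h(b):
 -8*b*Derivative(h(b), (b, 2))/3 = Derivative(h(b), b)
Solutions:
 h(b) = C1 + C2*b^(5/8)


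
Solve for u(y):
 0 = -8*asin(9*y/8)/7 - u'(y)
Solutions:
 u(y) = C1 - 8*y*asin(9*y/8)/7 - 8*sqrt(64 - 81*y^2)/63


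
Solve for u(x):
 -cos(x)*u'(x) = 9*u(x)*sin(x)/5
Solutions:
 u(x) = C1*cos(x)^(9/5)


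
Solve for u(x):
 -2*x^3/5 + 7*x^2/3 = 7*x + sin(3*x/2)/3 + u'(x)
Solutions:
 u(x) = C1 - x^4/10 + 7*x^3/9 - 7*x^2/2 + 2*cos(3*x/2)/9


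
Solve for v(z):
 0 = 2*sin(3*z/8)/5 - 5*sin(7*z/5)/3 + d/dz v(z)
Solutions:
 v(z) = C1 + 16*cos(3*z/8)/15 - 25*cos(7*z/5)/21


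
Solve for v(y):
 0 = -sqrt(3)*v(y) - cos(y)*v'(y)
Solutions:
 v(y) = C1*(sin(y) - 1)^(sqrt(3)/2)/(sin(y) + 1)^(sqrt(3)/2)


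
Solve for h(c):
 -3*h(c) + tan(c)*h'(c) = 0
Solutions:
 h(c) = C1*sin(c)^3


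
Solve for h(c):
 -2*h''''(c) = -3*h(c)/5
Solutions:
 h(c) = C1*exp(-10^(3/4)*3^(1/4)*c/10) + C2*exp(10^(3/4)*3^(1/4)*c/10) + C3*sin(10^(3/4)*3^(1/4)*c/10) + C4*cos(10^(3/4)*3^(1/4)*c/10)


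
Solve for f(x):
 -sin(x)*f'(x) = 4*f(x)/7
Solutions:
 f(x) = C1*(cos(x) + 1)^(2/7)/(cos(x) - 1)^(2/7)


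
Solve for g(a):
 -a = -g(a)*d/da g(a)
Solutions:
 g(a) = -sqrt(C1 + a^2)
 g(a) = sqrt(C1 + a^2)


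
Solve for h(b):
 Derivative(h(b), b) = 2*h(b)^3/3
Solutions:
 h(b) = -sqrt(6)*sqrt(-1/(C1 + 2*b))/2
 h(b) = sqrt(6)*sqrt(-1/(C1 + 2*b))/2


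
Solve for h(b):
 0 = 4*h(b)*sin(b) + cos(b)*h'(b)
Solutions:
 h(b) = C1*cos(b)^4


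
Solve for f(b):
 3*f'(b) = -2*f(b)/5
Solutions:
 f(b) = C1*exp(-2*b/15)


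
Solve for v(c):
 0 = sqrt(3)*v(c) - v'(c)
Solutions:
 v(c) = C1*exp(sqrt(3)*c)


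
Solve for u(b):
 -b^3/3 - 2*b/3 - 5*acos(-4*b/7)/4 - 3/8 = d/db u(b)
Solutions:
 u(b) = C1 - b^4/12 - b^2/3 - 5*b*acos(-4*b/7)/4 - 3*b/8 - 5*sqrt(49 - 16*b^2)/16


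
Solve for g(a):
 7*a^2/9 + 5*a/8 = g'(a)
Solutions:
 g(a) = C1 + 7*a^3/27 + 5*a^2/16


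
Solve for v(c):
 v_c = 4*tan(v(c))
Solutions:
 v(c) = pi - asin(C1*exp(4*c))
 v(c) = asin(C1*exp(4*c))


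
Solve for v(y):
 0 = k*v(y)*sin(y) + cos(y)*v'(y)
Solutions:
 v(y) = C1*exp(k*log(cos(y)))


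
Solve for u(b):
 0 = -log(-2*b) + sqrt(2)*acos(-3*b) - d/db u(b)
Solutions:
 u(b) = C1 - b*log(-b) - b*log(2) + b + sqrt(2)*(b*acos(-3*b) + sqrt(1 - 9*b^2)/3)


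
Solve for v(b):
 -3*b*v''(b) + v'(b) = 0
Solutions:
 v(b) = C1 + C2*b^(4/3)


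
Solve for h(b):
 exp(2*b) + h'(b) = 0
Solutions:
 h(b) = C1 - exp(2*b)/2


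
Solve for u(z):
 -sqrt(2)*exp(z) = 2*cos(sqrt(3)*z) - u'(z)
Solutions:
 u(z) = C1 + sqrt(2)*exp(z) + 2*sqrt(3)*sin(sqrt(3)*z)/3


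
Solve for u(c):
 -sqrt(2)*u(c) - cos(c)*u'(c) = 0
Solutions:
 u(c) = C1*(sin(c) - 1)^(sqrt(2)/2)/(sin(c) + 1)^(sqrt(2)/2)


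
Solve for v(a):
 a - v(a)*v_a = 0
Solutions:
 v(a) = -sqrt(C1 + a^2)
 v(a) = sqrt(C1 + a^2)


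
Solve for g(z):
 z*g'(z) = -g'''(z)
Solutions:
 g(z) = C1 + Integral(C2*airyai(-z) + C3*airybi(-z), z)


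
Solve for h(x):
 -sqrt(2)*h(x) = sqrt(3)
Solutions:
 h(x) = -sqrt(6)/2


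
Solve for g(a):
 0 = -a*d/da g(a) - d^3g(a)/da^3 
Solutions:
 g(a) = C1 + Integral(C2*airyai(-a) + C3*airybi(-a), a)


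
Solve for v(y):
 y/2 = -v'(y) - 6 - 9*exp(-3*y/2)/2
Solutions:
 v(y) = C1 - y^2/4 - 6*y + 3*exp(-3*y/2)


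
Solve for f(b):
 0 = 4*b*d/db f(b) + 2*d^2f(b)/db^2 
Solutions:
 f(b) = C1 + C2*erf(b)


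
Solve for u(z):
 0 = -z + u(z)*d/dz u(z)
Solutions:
 u(z) = -sqrt(C1 + z^2)
 u(z) = sqrt(C1 + z^2)


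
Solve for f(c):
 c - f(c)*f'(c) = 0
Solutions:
 f(c) = -sqrt(C1 + c^2)
 f(c) = sqrt(C1 + c^2)


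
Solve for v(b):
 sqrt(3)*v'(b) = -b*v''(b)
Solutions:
 v(b) = C1 + C2*b^(1 - sqrt(3))


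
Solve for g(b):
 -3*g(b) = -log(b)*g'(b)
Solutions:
 g(b) = C1*exp(3*li(b))


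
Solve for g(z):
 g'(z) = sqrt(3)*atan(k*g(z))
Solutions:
 Integral(1/atan(_y*k), (_y, g(z))) = C1 + sqrt(3)*z


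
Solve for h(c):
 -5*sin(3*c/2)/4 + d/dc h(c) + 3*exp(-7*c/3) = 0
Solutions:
 h(c) = C1 - 5*cos(3*c/2)/6 + 9*exp(-7*c/3)/7


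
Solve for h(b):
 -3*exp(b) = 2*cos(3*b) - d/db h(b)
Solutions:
 h(b) = C1 + 3*exp(b) + 2*sin(3*b)/3


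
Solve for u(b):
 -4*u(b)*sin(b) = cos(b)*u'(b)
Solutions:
 u(b) = C1*cos(b)^4


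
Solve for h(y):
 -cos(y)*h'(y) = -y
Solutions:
 h(y) = C1 + Integral(y/cos(y), y)


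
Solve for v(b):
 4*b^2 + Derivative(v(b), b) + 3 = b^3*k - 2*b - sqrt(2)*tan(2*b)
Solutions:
 v(b) = C1 + b^4*k/4 - 4*b^3/3 - b^2 - 3*b + sqrt(2)*log(cos(2*b))/2


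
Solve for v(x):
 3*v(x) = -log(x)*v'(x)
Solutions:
 v(x) = C1*exp(-3*li(x))


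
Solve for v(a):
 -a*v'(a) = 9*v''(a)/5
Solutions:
 v(a) = C1 + C2*erf(sqrt(10)*a/6)


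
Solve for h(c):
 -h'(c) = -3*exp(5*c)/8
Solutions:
 h(c) = C1 + 3*exp(5*c)/40


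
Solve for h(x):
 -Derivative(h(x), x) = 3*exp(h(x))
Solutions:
 h(x) = log(1/(C1 + 3*x))


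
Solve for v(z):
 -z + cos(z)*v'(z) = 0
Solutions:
 v(z) = C1 + Integral(z/cos(z), z)


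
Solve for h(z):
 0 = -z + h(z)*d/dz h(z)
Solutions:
 h(z) = -sqrt(C1 + z^2)
 h(z) = sqrt(C1 + z^2)


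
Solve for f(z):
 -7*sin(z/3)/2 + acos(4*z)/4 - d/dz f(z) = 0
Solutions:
 f(z) = C1 + z*acos(4*z)/4 - sqrt(1 - 16*z^2)/16 + 21*cos(z/3)/2


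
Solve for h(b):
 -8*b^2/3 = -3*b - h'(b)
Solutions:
 h(b) = C1 + 8*b^3/9 - 3*b^2/2


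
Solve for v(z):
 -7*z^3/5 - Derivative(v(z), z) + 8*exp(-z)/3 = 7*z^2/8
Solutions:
 v(z) = C1 - 7*z^4/20 - 7*z^3/24 - 8*exp(-z)/3


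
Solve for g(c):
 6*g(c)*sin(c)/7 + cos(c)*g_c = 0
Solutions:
 g(c) = C1*cos(c)^(6/7)


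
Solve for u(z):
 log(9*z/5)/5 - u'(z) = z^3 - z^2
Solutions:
 u(z) = C1 - z^4/4 + z^3/3 + z*log(z)/5 - z*log(5)/5 - z/5 + 2*z*log(3)/5


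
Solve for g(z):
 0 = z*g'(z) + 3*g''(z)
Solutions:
 g(z) = C1 + C2*erf(sqrt(6)*z/6)


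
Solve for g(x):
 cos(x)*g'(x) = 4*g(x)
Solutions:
 g(x) = C1*(sin(x)^2 + 2*sin(x) + 1)/(sin(x)^2 - 2*sin(x) + 1)


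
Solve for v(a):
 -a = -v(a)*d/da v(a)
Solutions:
 v(a) = -sqrt(C1 + a^2)
 v(a) = sqrt(C1 + a^2)


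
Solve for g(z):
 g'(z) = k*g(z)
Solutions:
 g(z) = C1*exp(k*z)


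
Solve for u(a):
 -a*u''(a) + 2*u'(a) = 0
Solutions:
 u(a) = C1 + C2*a^3


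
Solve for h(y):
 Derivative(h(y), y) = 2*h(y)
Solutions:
 h(y) = C1*exp(2*y)


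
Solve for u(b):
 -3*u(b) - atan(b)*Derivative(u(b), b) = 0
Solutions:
 u(b) = C1*exp(-3*Integral(1/atan(b), b))


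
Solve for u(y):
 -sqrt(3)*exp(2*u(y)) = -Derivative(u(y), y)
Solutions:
 u(y) = log(-sqrt(-1/(C1 + sqrt(3)*y))) - log(2)/2
 u(y) = log(-1/(C1 + sqrt(3)*y))/2 - log(2)/2


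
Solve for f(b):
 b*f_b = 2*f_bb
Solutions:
 f(b) = C1 + C2*erfi(b/2)


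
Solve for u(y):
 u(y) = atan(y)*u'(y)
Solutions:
 u(y) = C1*exp(Integral(1/atan(y), y))


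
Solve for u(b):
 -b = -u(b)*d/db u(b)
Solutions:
 u(b) = -sqrt(C1 + b^2)
 u(b) = sqrt(C1 + b^2)


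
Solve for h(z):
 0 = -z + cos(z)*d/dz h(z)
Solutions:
 h(z) = C1 + Integral(z/cos(z), z)


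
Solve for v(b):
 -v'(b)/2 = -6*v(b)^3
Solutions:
 v(b) = -sqrt(2)*sqrt(-1/(C1 + 12*b))/2
 v(b) = sqrt(2)*sqrt(-1/(C1 + 12*b))/2


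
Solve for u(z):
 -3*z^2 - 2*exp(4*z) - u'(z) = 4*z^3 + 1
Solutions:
 u(z) = C1 - z^4 - z^3 - z - exp(4*z)/2


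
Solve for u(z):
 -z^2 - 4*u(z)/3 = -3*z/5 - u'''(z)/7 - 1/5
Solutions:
 u(z) = C3*exp(28^(1/3)*3^(2/3)*z/3) - 3*z^2/4 + 9*z/20 + (C1*sin(28^(1/3)*3^(1/6)*z/2) + C2*cos(28^(1/3)*3^(1/6)*z/2))*exp(-28^(1/3)*3^(2/3)*z/6) + 3/20


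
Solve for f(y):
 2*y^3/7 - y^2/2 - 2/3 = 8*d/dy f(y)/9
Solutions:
 f(y) = C1 + 9*y^4/112 - 3*y^3/16 - 3*y/4


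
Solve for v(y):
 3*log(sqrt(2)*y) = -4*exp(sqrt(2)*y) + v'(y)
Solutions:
 v(y) = C1 + 3*y*log(y) + y*(-3 + 3*log(2)/2) + 2*sqrt(2)*exp(sqrt(2)*y)


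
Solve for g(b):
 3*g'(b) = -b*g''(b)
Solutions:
 g(b) = C1 + C2/b^2


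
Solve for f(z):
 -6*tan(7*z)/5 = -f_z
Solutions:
 f(z) = C1 - 6*log(cos(7*z))/35


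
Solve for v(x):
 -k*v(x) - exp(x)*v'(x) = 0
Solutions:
 v(x) = C1*exp(k*exp(-x))


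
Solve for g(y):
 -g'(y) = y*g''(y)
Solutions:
 g(y) = C1 + C2*log(y)


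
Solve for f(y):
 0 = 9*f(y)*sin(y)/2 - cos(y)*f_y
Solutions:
 f(y) = C1/cos(y)^(9/2)


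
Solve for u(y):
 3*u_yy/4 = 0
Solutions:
 u(y) = C1 + C2*y


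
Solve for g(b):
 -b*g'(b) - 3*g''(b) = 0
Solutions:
 g(b) = C1 + C2*erf(sqrt(6)*b/6)


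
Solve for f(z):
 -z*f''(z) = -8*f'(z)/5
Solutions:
 f(z) = C1 + C2*z^(13/5)


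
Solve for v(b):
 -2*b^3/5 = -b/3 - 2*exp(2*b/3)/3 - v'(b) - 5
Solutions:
 v(b) = C1 + b^4/10 - b^2/6 - 5*b - exp(b)^(2/3)


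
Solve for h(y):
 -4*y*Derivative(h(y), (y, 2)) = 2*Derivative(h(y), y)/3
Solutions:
 h(y) = C1 + C2*y^(5/6)


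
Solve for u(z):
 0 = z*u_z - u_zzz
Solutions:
 u(z) = C1 + Integral(C2*airyai(z) + C3*airybi(z), z)


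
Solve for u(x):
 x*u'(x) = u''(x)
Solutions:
 u(x) = C1 + C2*erfi(sqrt(2)*x/2)


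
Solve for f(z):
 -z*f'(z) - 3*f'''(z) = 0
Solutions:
 f(z) = C1 + Integral(C2*airyai(-3^(2/3)*z/3) + C3*airybi(-3^(2/3)*z/3), z)


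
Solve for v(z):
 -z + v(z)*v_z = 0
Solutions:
 v(z) = -sqrt(C1 + z^2)
 v(z) = sqrt(C1 + z^2)


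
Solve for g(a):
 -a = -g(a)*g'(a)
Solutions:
 g(a) = -sqrt(C1 + a^2)
 g(a) = sqrt(C1 + a^2)


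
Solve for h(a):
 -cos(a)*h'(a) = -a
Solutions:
 h(a) = C1 + Integral(a/cos(a), a)


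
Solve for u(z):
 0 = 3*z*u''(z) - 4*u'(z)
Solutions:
 u(z) = C1 + C2*z^(7/3)


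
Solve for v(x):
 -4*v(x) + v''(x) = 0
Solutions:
 v(x) = C1*exp(-2*x) + C2*exp(2*x)


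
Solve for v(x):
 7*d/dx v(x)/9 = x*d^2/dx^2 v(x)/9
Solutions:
 v(x) = C1 + C2*x^8


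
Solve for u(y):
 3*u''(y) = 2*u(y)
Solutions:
 u(y) = C1*exp(-sqrt(6)*y/3) + C2*exp(sqrt(6)*y/3)


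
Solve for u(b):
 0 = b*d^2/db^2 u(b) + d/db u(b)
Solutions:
 u(b) = C1 + C2*log(b)


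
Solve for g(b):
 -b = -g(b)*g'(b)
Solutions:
 g(b) = -sqrt(C1 + b^2)
 g(b) = sqrt(C1 + b^2)


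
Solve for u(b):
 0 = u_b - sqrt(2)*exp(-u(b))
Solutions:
 u(b) = log(C1 + sqrt(2)*b)


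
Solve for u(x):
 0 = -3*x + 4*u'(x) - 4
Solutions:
 u(x) = C1 + 3*x^2/8 + x


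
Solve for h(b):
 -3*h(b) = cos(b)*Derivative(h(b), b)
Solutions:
 h(b) = C1*(sin(b) - 1)^(3/2)/(sin(b) + 1)^(3/2)


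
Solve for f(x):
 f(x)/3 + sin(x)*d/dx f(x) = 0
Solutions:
 f(x) = C1*(cos(x) + 1)^(1/6)/(cos(x) - 1)^(1/6)


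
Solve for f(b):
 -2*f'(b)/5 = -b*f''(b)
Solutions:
 f(b) = C1 + C2*b^(7/5)


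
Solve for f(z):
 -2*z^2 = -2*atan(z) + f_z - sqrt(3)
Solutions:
 f(z) = C1 - 2*z^3/3 + 2*z*atan(z) + sqrt(3)*z - log(z^2 + 1)


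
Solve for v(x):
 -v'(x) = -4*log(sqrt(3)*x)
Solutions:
 v(x) = C1 + 4*x*log(x) - 4*x + x*log(9)


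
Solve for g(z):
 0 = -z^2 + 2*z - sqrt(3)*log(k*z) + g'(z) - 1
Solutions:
 g(z) = C1 + z^3/3 - z^2 + sqrt(3)*z*log(k*z) + z*(1 - sqrt(3))


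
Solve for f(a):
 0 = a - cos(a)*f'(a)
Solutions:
 f(a) = C1 + Integral(a/cos(a), a)


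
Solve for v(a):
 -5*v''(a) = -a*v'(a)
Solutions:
 v(a) = C1 + C2*erfi(sqrt(10)*a/10)


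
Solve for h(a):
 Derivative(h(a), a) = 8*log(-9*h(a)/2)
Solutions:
 -Integral(1/(log(-_y) - log(2) + 2*log(3)), (_y, h(a)))/8 = C1 - a


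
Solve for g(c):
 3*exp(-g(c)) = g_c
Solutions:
 g(c) = log(C1 + 3*c)


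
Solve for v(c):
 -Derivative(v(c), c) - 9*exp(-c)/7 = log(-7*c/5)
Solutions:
 v(c) = C1 - c*log(-c) + c*(-log(7) + 1 + log(5)) + 9*exp(-c)/7


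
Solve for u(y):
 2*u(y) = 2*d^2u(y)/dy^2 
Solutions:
 u(y) = C1*exp(-y) + C2*exp(y)


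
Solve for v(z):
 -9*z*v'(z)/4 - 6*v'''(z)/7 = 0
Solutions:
 v(z) = C1 + Integral(C2*airyai(-21^(1/3)*z/2) + C3*airybi(-21^(1/3)*z/2), z)


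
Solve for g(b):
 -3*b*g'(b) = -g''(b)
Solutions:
 g(b) = C1 + C2*erfi(sqrt(6)*b/2)


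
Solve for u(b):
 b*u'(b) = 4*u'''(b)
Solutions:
 u(b) = C1 + Integral(C2*airyai(2^(1/3)*b/2) + C3*airybi(2^(1/3)*b/2), b)


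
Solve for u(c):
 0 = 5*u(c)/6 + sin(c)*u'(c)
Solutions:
 u(c) = C1*(cos(c) + 1)^(5/12)/(cos(c) - 1)^(5/12)


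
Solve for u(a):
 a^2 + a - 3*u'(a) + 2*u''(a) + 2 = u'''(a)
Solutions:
 u(a) = C1 + a^3/9 + 7*a^2/18 + 26*a/27 + (C2*sin(sqrt(2)*a) + C3*cos(sqrt(2)*a))*exp(a)


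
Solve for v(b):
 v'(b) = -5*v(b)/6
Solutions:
 v(b) = C1*exp(-5*b/6)


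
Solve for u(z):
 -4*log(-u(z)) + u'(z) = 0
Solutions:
 -li(-u(z)) = C1 + 4*z


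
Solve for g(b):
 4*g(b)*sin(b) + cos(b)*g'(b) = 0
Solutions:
 g(b) = C1*cos(b)^4


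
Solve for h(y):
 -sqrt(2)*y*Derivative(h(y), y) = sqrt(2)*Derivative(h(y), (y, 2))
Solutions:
 h(y) = C1 + C2*erf(sqrt(2)*y/2)


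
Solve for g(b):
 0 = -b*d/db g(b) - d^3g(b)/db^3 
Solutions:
 g(b) = C1 + Integral(C2*airyai(-b) + C3*airybi(-b), b)


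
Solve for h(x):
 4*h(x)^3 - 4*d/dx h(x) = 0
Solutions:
 h(x) = -sqrt(2)*sqrt(-1/(C1 + x))/2
 h(x) = sqrt(2)*sqrt(-1/(C1 + x))/2


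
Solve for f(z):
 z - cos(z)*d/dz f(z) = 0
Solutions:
 f(z) = C1 + Integral(z/cos(z), z)


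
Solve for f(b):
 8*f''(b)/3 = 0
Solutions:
 f(b) = C1 + C2*b


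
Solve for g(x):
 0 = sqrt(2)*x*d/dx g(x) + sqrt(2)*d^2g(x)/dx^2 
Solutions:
 g(x) = C1 + C2*erf(sqrt(2)*x/2)


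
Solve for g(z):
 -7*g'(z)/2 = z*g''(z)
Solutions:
 g(z) = C1 + C2/z^(5/2)


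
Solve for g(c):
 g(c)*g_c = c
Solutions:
 g(c) = -sqrt(C1 + c^2)
 g(c) = sqrt(C1 + c^2)


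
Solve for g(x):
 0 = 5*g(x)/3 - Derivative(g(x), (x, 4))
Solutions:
 g(x) = C1*exp(-3^(3/4)*5^(1/4)*x/3) + C2*exp(3^(3/4)*5^(1/4)*x/3) + C3*sin(3^(3/4)*5^(1/4)*x/3) + C4*cos(3^(3/4)*5^(1/4)*x/3)


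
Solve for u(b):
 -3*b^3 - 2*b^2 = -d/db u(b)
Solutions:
 u(b) = C1 + 3*b^4/4 + 2*b^3/3


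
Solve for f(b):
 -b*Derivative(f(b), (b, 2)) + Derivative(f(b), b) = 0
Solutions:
 f(b) = C1 + C2*b^2


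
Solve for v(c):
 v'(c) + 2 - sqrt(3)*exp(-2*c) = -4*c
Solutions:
 v(c) = C1 - 2*c^2 - 2*c - sqrt(3)*exp(-2*c)/2


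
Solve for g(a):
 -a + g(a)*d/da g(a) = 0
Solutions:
 g(a) = -sqrt(C1 + a^2)
 g(a) = sqrt(C1 + a^2)


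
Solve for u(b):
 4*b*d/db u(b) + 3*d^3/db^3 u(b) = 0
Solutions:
 u(b) = C1 + Integral(C2*airyai(-6^(2/3)*b/3) + C3*airybi(-6^(2/3)*b/3), b)


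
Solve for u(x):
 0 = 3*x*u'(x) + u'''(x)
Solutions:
 u(x) = C1 + Integral(C2*airyai(-3^(1/3)*x) + C3*airybi(-3^(1/3)*x), x)


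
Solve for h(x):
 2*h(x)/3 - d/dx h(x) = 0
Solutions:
 h(x) = C1*exp(2*x/3)


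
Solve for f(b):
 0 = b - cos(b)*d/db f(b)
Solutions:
 f(b) = C1 + Integral(b/cos(b), b)


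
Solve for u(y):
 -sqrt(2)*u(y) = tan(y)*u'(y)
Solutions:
 u(y) = C1/sin(y)^(sqrt(2))


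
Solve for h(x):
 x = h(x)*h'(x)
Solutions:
 h(x) = -sqrt(C1 + x^2)
 h(x) = sqrt(C1 + x^2)


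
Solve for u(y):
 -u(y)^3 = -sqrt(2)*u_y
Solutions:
 u(y) = -sqrt(-1/(C1 + sqrt(2)*y))
 u(y) = sqrt(-1/(C1 + sqrt(2)*y))


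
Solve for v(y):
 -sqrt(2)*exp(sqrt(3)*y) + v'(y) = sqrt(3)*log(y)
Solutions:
 v(y) = C1 + sqrt(3)*y*log(y) - sqrt(3)*y + sqrt(6)*exp(sqrt(3)*y)/3


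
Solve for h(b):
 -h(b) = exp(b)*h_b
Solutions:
 h(b) = C1*exp(exp(-b))


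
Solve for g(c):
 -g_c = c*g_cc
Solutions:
 g(c) = C1 + C2*log(c)


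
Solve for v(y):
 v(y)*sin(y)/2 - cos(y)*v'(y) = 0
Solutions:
 v(y) = C1/sqrt(cos(y))


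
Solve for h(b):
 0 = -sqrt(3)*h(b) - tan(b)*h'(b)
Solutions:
 h(b) = C1/sin(b)^(sqrt(3))


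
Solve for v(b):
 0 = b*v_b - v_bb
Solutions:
 v(b) = C1 + C2*erfi(sqrt(2)*b/2)


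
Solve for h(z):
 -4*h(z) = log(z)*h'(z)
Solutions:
 h(z) = C1*exp(-4*li(z))


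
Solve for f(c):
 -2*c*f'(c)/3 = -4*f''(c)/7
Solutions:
 f(c) = C1 + C2*erfi(sqrt(21)*c/6)


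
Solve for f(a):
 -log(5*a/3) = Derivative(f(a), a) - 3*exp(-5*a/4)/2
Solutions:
 f(a) = C1 - a*log(a) + a*(-log(5) + 1 + log(3)) - 6*exp(-5*a/4)/5


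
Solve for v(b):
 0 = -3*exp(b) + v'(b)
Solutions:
 v(b) = C1 + 3*exp(b)


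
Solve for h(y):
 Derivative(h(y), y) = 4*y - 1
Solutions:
 h(y) = C1 + 2*y^2 - y


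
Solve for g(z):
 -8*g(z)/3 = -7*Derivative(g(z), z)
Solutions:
 g(z) = C1*exp(8*z/21)


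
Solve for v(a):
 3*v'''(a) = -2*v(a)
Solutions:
 v(a) = C3*exp(-2^(1/3)*3^(2/3)*a/3) + (C1*sin(2^(1/3)*3^(1/6)*a/2) + C2*cos(2^(1/3)*3^(1/6)*a/2))*exp(2^(1/3)*3^(2/3)*a/6)


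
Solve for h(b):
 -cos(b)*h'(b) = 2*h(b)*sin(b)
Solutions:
 h(b) = C1*cos(b)^2


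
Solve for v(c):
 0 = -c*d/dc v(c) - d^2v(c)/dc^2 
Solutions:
 v(c) = C1 + C2*erf(sqrt(2)*c/2)


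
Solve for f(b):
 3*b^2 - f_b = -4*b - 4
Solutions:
 f(b) = C1 + b^3 + 2*b^2 + 4*b


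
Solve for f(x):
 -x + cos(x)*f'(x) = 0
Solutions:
 f(x) = C1 + Integral(x/cos(x), x)


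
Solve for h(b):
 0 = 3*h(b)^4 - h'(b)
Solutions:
 h(b) = (-1/(C1 + 9*b))^(1/3)
 h(b) = (-1/(C1 + 3*b))^(1/3)*(-3^(2/3) - 3*3^(1/6)*I)/6
 h(b) = (-1/(C1 + 3*b))^(1/3)*(-3^(2/3) + 3*3^(1/6)*I)/6


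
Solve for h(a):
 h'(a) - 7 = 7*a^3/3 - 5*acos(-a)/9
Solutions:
 h(a) = C1 + 7*a^4/12 - 5*a*acos(-a)/9 + 7*a - 5*sqrt(1 - a^2)/9


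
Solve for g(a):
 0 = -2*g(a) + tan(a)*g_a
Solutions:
 g(a) = C1*sin(a)^2


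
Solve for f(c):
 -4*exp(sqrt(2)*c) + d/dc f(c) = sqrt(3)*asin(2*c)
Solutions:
 f(c) = C1 + sqrt(3)*(c*asin(2*c) + sqrt(1 - 4*c^2)/2) + 2*sqrt(2)*exp(sqrt(2)*c)


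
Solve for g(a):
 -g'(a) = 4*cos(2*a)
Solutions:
 g(a) = C1 - 2*sin(2*a)


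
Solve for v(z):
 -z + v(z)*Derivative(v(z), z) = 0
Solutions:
 v(z) = -sqrt(C1 + z^2)
 v(z) = sqrt(C1 + z^2)


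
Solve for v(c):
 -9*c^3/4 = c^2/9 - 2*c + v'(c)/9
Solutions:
 v(c) = C1 - 81*c^4/16 - c^3/3 + 9*c^2


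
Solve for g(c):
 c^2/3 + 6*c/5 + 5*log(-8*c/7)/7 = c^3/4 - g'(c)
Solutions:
 g(c) = C1 + c^4/16 - c^3/9 - 3*c^2/5 - 5*c*log(-c)/7 + 5*c*(-3*log(2) + 1 + log(7))/7


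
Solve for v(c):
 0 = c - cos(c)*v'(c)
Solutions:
 v(c) = C1 + Integral(c/cos(c), c)


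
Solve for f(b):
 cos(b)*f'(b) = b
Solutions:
 f(b) = C1 + Integral(b/cos(b), b)


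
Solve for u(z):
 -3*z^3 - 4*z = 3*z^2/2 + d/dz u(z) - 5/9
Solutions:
 u(z) = C1 - 3*z^4/4 - z^3/2 - 2*z^2 + 5*z/9


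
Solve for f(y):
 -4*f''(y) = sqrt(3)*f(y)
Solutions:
 f(y) = C1*sin(3^(1/4)*y/2) + C2*cos(3^(1/4)*y/2)


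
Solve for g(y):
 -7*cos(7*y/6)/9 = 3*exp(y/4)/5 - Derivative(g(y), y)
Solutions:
 g(y) = C1 + 12*exp(y/4)/5 + 2*sin(7*y/6)/3


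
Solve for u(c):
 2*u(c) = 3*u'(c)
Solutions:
 u(c) = C1*exp(2*c/3)


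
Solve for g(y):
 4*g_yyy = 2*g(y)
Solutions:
 g(y) = C3*exp(2^(2/3)*y/2) + (C1*sin(2^(2/3)*sqrt(3)*y/4) + C2*cos(2^(2/3)*sqrt(3)*y/4))*exp(-2^(2/3)*y/4)


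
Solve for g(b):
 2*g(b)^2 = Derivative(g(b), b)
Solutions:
 g(b) = -1/(C1 + 2*b)


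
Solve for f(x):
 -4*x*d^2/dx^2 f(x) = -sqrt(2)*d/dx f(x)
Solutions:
 f(x) = C1 + C2*x^(sqrt(2)/4 + 1)


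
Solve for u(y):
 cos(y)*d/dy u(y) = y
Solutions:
 u(y) = C1 + Integral(y/cos(y), y)


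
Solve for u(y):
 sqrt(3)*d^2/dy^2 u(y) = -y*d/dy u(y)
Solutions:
 u(y) = C1 + C2*erf(sqrt(2)*3^(3/4)*y/6)


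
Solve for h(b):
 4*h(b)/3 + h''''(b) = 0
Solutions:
 h(b) = (C1*sin(3^(3/4)*b/3) + C2*cos(3^(3/4)*b/3))*exp(-3^(3/4)*b/3) + (C3*sin(3^(3/4)*b/3) + C4*cos(3^(3/4)*b/3))*exp(3^(3/4)*b/3)


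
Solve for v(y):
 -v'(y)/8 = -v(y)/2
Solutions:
 v(y) = C1*exp(4*y)


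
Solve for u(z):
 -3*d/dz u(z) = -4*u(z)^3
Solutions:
 u(z) = -sqrt(6)*sqrt(-1/(C1 + 4*z))/2
 u(z) = sqrt(6)*sqrt(-1/(C1 + 4*z))/2


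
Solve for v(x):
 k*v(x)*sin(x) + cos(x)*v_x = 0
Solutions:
 v(x) = C1*exp(k*log(cos(x)))


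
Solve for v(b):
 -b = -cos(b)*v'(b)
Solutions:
 v(b) = C1 + Integral(b/cos(b), b)


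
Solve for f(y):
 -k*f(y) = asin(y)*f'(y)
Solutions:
 f(y) = C1*exp(-k*Integral(1/asin(y), y))


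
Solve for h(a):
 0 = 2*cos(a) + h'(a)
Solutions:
 h(a) = C1 - 2*sin(a)


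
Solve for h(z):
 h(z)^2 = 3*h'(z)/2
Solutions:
 h(z) = -3/(C1 + 2*z)


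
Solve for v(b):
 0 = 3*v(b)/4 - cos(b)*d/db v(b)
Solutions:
 v(b) = C1*(sin(b) + 1)^(3/8)/(sin(b) - 1)^(3/8)


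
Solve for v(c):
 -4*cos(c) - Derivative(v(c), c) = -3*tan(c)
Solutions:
 v(c) = C1 - 3*log(cos(c)) - 4*sin(c)


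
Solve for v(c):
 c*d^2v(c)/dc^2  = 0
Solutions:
 v(c) = C1 + C2*c


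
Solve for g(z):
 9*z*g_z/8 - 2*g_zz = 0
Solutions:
 g(z) = C1 + C2*erfi(3*sqrt(2)*z/8)


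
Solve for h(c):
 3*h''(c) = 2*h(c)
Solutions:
 h(c) = C1*exp(-sqrt(6)*c/3) + C2*exp(sqrt(6)*c/3)


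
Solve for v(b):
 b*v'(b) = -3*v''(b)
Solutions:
 v(b) = C1 + C2*erf(sqrt(6)*b/6)


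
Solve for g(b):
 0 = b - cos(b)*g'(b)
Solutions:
 g(b) = C1 + Integral(b/cos(b), b)


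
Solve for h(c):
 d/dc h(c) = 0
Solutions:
 h(c) = C1


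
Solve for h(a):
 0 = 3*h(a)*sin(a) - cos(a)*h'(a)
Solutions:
 h(a) = C1/cos(a)^3


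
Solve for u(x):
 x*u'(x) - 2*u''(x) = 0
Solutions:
 u(x) = C1 + C2*erfi(x/2)


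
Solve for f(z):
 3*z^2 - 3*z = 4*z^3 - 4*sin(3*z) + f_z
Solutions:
 f(z) = C1 - z^4 + z^3 - 3*z^2/2 - 4*cos(3*z)/3


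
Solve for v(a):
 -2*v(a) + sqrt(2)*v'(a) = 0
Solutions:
 v(a) = C1*exp(sqrt(2)*a)


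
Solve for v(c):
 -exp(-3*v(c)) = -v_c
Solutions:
 v(c) = log(C1 + 3*c)/3
 v(c) = log((-3^(1/3) - 3^(5/6)*I)*(C1 + c)^(1/3)/2)
 v(c) = log((-3^(1/3) + 3^(5/6)*I)*(C1 + c)^(1/3)/2)


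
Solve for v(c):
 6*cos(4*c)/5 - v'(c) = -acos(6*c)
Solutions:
 v(c) = C1 + c*acos(6*c) - sqrt(1 - 36*c^2)/6 + 3*sin(4*c)/10


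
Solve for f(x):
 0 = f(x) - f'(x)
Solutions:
 f(x) = C1*exp(x)


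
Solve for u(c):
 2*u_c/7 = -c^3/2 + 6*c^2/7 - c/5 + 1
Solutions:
 u(c) = C1 - 7*c^4/16 + c^3 - 7*c^2/20 + 7*c/2


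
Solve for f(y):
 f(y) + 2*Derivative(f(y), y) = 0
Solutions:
 f(y) = C1*exp(-y/2)


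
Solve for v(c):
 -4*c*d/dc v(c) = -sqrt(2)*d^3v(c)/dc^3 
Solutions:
 v(c) = C1 + Integral(C2*airyai(sqrt(2)*c) + C3*airybi(sqrt(2)*c), c)


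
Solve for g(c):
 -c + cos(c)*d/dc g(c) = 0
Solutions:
 g(c) = C1 + Integral(c/cos(c), c)


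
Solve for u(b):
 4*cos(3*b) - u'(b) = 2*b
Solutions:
 u(b) = C1 - b^2 + 4*sin(3*b)/3


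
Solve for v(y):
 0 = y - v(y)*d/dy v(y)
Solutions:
 v(y) = -sqrt(C1 + y^2)
 v(y) = sqrt(C1 + y^2)


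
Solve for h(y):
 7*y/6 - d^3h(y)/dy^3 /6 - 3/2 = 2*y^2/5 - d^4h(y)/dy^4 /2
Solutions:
 h(y) = C1 + C2*y + C3*y^2 + C4*exp(y/3) - y^5/25 - 37*y^4/120 - 26*y^3/5


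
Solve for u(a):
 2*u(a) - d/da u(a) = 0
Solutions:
 u(a) = C1*exp(2*a)


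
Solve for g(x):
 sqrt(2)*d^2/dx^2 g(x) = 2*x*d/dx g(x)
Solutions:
 g(x) = C1 + C2*erfi(2^(3/4)*x/2)


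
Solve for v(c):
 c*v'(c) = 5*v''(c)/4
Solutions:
 v(c) = C1 + C2*erfi(sqrt(10)*c/5)


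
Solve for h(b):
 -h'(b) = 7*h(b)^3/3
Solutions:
 h(b) = -sqrt(6)*sqrt(-1/(C1 - 7*b))/2
 h(b) = sqrt(6)*sqrt(-1/(C1 - 7*b))/2


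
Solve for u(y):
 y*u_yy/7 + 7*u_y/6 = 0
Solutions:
 u(y) = C1 + C2/y^(43/6)


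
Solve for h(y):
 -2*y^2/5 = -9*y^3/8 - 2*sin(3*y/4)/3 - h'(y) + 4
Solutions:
 h(y) = C1 - 9*y^4/32 + 2*y^3/15 + 4*y + 8*cos(3*y/4)/9


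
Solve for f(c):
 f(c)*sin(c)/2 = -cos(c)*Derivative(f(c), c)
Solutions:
 f(c) = C1*sqrt(cos(c))


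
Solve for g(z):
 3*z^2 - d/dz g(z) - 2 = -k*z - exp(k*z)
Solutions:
 g(z) = C1 + k*z^2/2 + z^3 - 2*z + exp(k*z)/k


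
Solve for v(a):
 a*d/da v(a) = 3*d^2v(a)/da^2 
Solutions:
 v(a) = C1 + C2*erfi(sqrt(6)*a/6)


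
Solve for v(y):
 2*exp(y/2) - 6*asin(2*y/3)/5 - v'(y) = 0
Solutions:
 v(y) = C1 - 6*y*asin(2*y/3)/5 - 3*sqrt(9 - 4*y^2)/5 + 4*exp(y/2)


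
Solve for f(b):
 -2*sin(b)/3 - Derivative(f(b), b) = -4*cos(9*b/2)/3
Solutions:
 f(b) = C1 + 8*sin(9*b/2)/27 + 2*cos(b)/3


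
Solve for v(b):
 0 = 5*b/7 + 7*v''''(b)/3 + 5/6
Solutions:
 v(b) = C1 + C2*b + C3*b^2 + C4*b^3 - b^5/392 - 5*b^4/336


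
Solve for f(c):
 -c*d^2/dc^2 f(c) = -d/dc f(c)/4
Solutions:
 f(c) = C1 + C2*c^(5/4)


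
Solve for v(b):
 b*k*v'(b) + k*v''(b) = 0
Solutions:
 v(b) = C1 + C2*erf(sqrt(2)*b/2)


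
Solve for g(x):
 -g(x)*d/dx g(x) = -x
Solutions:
 g(x) = -sqrt(C1 + x^2)
 g(x) = sqrt(C1 + x^2)


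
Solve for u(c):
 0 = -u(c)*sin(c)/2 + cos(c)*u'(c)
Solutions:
 u(c) = C1/sqrt(cos(c))


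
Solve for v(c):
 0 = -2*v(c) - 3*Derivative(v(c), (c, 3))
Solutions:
 v(c) = C3*exp(-2^(1/3)*3^(2/3)*c/3) + (C1*sin(2^(1/3)*3^(1/6)*c/2) + C2*cos(2^(1/3)*3^(1/6)*c/2))*exp(2^(1/3)*3^(2/3)*c/6)


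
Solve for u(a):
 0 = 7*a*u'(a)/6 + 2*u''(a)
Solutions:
 u(a) = C1 + C2*erf(sqrt(42)*a/12)


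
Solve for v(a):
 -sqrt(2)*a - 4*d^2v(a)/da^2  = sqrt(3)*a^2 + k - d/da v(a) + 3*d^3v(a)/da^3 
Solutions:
 v(a) = C1 + C2*exp(a*(-2 + sqrt(7))/3) + C3*exp(-a*(2 + sqrt(7))/3) + sqrt(3)*a^3/3 + sqrt(2)*a^2/2 + 4*sqrt(3)*a^2 + a*k + 4*sqrt(2)*a + 38*sqrt(3)*a


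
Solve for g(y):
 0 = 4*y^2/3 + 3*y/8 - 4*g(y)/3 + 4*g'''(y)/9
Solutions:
 g(y) = C3*exp(3^(1/3)*y) + y^2 + 9*y/32 + (C1*sin(3^(5/6)*y/2) + C2*cos(3^(5/6)*y/2))*exp(-3^(1/3)*y/2)


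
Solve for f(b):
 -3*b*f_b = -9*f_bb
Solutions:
 f(b) = C1 + C2*erfi(sqrt(6)*b/6)


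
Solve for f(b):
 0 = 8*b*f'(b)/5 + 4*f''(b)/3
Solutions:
 f(b) = C1 + C2*erf(sqrt(15)*b/5)


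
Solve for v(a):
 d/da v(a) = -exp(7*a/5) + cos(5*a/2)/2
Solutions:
 v(a) = C1 - 5*exp(7*a/5)/7 + sin(5*a/2)/5


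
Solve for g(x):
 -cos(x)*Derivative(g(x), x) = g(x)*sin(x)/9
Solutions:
 g(x) = C1*cos(x)^(1/9)


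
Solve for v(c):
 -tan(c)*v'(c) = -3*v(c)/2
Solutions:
 v(c) = C1*sin(c)^(3/2)


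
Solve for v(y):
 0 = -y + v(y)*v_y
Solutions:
 v(y) = -sqrt(C1 + y^2)
 v(y) = sqrt(C1 + y^2)


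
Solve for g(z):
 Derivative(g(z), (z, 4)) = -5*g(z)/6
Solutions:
 g(z) = (C1*sin(10^(1/4)*3^(3/4)*z/6) + C2*cos(10^(1/4)*3^(3/4)*z/6))*exp(-10^(1/4)*3^(3/4)*z/6) + (C3*sin(10^(1/4)*3^(3/4)*z/6) + C4*cos(10^(1/4)*3^(3/4)*z/6))*exp(10^(1/4)*3^(3/4)*z/6)


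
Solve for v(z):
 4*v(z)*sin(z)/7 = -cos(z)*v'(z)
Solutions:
 v(z) = C1*cos(z)^(4/7)


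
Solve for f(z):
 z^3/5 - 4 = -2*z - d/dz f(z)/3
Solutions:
 f(z) = C1 - 3*z^4/20 - 3*z^2 + 12*z


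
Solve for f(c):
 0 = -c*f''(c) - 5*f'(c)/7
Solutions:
 f(c) = C1 + C2*c^(2/7)


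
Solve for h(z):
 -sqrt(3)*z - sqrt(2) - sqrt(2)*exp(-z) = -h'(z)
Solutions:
 h(z) = C1 + sqrt(3)*z^2/2 + sqrt(2)*z - sqrt(2)*exp(-z)


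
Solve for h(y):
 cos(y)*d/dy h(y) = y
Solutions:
 h(y) = C1 + Integral(y/cos(y), y)


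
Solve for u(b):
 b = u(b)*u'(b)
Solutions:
 u(b) = -sqrt(C1 + b^2)
 u(b) = sqrt(C1 + b^2)


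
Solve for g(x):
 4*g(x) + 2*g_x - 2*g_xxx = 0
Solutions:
 g(x) = C1*exp(-x*((sqrt(78)/9 + 1)^(-1/3) + 3*(sqrt(78)/9 + 1)^(1/3))/6)*sin(sqrt(3)*x*(-3*(sqrt(78)/9 + 1)^(1/3) + (sqrt(78)/9 + 1)^(-1/3))/6) + C2*exp(-x*((sqrt(78)/9 + 1)^(-1/3) + 3*(sqrt(78)/9 + 1)^(1/3))/6)*cos(sqrt(3)*x*(-3*(sqrt(78)/9 + 1)^(1/3) + (sqrt(78)/9 + 1)^(-1/3))/6) + C3*exp(x*(1/(3*(sqrt(78)/9 + 1)^(1/3)) + (sqrt(78)/9 + 1)^(1/3)))


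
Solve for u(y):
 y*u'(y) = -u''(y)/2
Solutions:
 u(y) = C1 + C2*erf(y)


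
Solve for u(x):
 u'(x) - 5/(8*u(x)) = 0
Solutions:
 u(x) = -sqrt(C1 + 5*x)/2
 u(x) = sqrt(C1 + 5*x)/2


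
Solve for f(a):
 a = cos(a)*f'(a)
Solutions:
 f(a) = C1 + Integral(a/cos(a), a)


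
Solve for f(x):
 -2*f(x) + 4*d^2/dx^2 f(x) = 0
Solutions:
 f(x) = C1*exp(-sqrt(2)*x/2) + C2*exp(sqrt(2)*x/2)


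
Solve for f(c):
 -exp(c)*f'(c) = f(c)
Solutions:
 f(c) = C1*exp(exp(-c))


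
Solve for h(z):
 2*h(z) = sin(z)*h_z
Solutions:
 h(z) = C1*(cos(z) - 1)/(cos(z) + 1)


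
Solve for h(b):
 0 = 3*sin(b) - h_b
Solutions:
 h(b) = C1 - 3*cos(b)


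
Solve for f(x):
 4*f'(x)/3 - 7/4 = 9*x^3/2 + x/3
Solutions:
 f(x) = C1 + 27*x^4/32 + x^2/8 + 21*x/16


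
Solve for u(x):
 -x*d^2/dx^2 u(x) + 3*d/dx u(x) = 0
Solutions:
 u(x) = C1 + C2*x^4


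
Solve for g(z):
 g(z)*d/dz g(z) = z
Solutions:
 g(z) = -sqrt(C1 + z^2)
 g(z) = sqrt(C1 + z^2)


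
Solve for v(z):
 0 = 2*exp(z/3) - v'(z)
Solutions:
 v(z) = C1 + 6*exp(z/3)


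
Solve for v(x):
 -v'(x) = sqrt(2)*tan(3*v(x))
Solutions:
 v(x) = -asin(C1*exp(-3*sqrt(2)*x))/3 + pi/3
 v(x) = asin(C1*exp(-3*sqrt(2)*x))/3


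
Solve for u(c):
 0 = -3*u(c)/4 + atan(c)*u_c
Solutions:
 u(c) = C1*exp(3*Integral(1/atan(c), c)/4)


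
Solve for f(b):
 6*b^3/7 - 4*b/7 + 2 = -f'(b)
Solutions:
 f(b) = C1 - 3*b^4/14 + 2*b^2/7 - 2*b


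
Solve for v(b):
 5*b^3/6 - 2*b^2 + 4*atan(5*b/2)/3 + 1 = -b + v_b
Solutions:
 v(b) = C1 + 5*b^4/24 - 2*b^3/3 + b^2/2 + 4*b*atan(5*b/2)/3 + b - 4*log(25*b^2 + 4)/15


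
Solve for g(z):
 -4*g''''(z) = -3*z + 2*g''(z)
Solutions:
 g(z) = C1 + C2*z + C3*sin(sqrt(2)*z/2) + C4*cos(sqrt(2)*z/2) + z^3/4


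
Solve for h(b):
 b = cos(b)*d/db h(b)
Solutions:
 h(b) = C1 + Integral(b/cos(b), b)


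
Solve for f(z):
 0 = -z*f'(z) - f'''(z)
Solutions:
 f(z) = C1 + Integral(C2*airyai(-z) + C3*airybi(-z), z)


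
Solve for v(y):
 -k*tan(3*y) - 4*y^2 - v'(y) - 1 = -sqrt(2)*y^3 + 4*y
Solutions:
 v(y) = C1 + k*log(cos(3*y))/3 + sqrt(2)*y^4/4 - 4*y^3/3 - 2*y^2 - y


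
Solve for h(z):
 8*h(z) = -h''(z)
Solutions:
 h(z) = C1*sin(2*sqrt(2)*z) + C2*cos(2*sqrt(2)*z)


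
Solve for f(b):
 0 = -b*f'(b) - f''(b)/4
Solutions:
 f(b) = C1 + C2*erf(sqrt(2)*b)


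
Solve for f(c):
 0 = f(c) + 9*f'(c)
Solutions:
 f(c) = C1*exp(-c/9)


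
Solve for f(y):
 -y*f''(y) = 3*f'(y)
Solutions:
 f(y) = C1 + C2/y^2


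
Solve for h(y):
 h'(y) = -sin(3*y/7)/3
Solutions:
 h(y) = C1 + 7*cos(3*y/7)/9


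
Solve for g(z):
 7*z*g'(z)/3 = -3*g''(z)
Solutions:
 g(z) = C1 + C2*erf(sqrt(14)*z/6)


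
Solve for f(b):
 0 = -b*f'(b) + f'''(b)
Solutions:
 f(b) = C1 + Integral(C2*airyai(b) + C3*airybi(b), b)


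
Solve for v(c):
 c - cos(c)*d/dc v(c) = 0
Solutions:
 v(c) = C1 + Integral(c/cos(c), c)


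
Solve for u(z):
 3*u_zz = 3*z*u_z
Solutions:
 u(z) = C1 + C2*erfi(sqrt(2)*z/2)


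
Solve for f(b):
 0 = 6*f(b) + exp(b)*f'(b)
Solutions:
 f(b) = C1*exp(6*exp(-b))


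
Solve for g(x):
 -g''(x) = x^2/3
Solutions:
 g(x) = C1 + C2*x - x^4/36


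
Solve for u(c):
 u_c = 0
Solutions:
 u(c) = C1


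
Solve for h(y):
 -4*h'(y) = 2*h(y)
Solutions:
 h(y) = C1*exp(-y/2)


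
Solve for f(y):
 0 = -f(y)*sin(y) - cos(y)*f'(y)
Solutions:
 f(y) = C1*cos(y)


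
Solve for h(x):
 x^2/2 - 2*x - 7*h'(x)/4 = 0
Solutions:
 h(x) = C1 + 2*x^3/21 - 4*x^2/7


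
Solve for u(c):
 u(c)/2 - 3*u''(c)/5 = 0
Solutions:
 u(c) = C1*exp(-sqrt(30)*c/6) + C2*exp(sqrt(30)*c/6)


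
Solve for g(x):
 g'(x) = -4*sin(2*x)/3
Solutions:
 g(x) = C1 + 2*cos(2*x)/3


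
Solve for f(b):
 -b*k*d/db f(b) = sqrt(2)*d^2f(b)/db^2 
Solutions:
 f(b) = Piecewise((-2^(3/4)*sqrt(pi)*C1*erf(2^(1/4)*b*sqrt(k)/2)/(2*sqrt(k)) - C2, (k > 0) | (k < 0)), (-C1*b - C2, True))


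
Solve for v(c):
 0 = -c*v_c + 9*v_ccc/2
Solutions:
 v(c) = C1 + Integral(C2*airyai(6^(1/3)*c/3) + C3*airybi(6^(1/3)*c/3), c)


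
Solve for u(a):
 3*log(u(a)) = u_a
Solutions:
 li(u(a)) = C1 + 3*a


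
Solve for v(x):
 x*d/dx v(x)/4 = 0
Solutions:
 v(x) = C1


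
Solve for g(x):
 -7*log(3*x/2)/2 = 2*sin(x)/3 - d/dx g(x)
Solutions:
 g(x) = C1 + 7*x*log(x)/2 - 7*x/2 - 4*x*log(2) + x*log(6)/2 + 3*x*log(3) - 2*cos(x)/3


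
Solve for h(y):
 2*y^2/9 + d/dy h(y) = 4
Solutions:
 h(y) = C1 - 2*y^3/27 + 4*y


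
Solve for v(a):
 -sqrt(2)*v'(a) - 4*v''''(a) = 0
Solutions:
 v(a) = C1 + C4*exp(-sqrt(2)*a/2) + (C2*sin(sqrt(6)*a/4) + C3*cos(sqrt(6)*a/4))*exp(sqrt(2)*a/4)


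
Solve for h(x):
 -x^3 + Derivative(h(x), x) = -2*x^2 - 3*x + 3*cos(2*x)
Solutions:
 h(x) = C1 + x^4/4 - 2*x^3/3 - 3*x^2/2 + 3*sin(2*x)/2


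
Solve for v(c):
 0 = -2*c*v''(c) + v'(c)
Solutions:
 v(c) = C1 + C2*c^(3/2)


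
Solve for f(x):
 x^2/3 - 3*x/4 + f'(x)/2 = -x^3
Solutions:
 f(x) = C1 - x^4/2 - 2*x^3/9 + 3*x^2/4


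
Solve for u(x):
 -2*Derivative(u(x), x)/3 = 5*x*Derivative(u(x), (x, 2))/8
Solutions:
 u(x) = C1 + C2/x^(1/15)


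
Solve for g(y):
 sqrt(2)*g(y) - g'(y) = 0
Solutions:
 g(y) = C1*exp(sqrt(2)*y)


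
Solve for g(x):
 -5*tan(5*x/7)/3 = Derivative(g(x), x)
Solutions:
 g(x) = C1 + 7*log(cos(5*x/7))/3


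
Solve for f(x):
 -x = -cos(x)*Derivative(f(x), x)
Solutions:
 f(x) = C1 + Integral(x/cos(x), x)


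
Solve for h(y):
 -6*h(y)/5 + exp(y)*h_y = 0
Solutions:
 h(y) = C1*exp(-6*exp(-y)/5)


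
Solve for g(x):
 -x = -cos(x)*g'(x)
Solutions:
 g(x) = C1 + Integral(x/cos(x), x)


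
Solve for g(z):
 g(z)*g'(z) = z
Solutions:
 g(z) = -sqrt(C1 + z^2)
 g(z) = sqrt(C1 + z^2)


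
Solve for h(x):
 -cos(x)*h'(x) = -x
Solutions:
 h(x) = C1 + Integral(x/cos(x), x)


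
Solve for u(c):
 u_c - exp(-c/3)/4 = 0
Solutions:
 u(c) = C1 - 3*exp(-c/3)/4


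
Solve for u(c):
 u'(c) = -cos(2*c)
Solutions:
 u(c) = C1 - sin(2*c)/2


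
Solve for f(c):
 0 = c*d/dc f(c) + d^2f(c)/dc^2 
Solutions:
 f(c) = C1 + C2*erf(sqrt(2)*c/2)


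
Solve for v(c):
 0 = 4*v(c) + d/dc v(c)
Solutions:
 v(c) = C1*exp(-4*c)


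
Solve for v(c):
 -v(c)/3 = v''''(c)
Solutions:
 v(c) = (C1*sin(sqrt(2)*3^(3/4)*c/6) + C2*cos(sqrt(2)*3^(3/4)*c/6))*exp(-sqrt(2)*3^(3/4)*c/6) + (C3*sin(sqrt(2)*3^(3/4)*c/6) + C4*cos(sqrt(2)*3^(3/4)*c/6))*exp(sqrt(2)*3^(3/4)*c/6)


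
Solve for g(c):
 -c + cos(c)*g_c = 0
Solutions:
 g(c) = C1 + Integral(c/cos(c), c)


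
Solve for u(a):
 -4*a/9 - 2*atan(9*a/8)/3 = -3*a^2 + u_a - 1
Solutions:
 u(a) = C1 + a^3 - 2*a^2/9 - 2*a*atan(9*a/8)/3 + a + 8*log(81*a^2 + 64)/27
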